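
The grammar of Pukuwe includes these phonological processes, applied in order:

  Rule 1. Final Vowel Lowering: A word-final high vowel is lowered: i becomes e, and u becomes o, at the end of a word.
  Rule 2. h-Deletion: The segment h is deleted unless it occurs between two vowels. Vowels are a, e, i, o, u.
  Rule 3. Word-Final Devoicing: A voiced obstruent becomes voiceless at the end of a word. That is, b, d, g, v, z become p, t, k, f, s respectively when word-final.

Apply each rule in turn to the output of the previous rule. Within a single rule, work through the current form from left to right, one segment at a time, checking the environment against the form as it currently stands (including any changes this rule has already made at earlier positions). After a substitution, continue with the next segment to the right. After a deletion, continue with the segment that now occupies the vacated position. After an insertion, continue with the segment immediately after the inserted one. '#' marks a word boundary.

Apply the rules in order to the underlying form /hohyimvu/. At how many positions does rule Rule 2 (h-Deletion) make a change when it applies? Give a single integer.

2

Rule 1 Final Vowel Lowering: [hohyimvu] → [hohyimvo]
Rule 2 h-Deletion: [hohyimvo] → [oyimvo]
Rule 3 Word-Final Devoicing: no change — [oyimvo]
Rule Rule 2 changed 2 position(s).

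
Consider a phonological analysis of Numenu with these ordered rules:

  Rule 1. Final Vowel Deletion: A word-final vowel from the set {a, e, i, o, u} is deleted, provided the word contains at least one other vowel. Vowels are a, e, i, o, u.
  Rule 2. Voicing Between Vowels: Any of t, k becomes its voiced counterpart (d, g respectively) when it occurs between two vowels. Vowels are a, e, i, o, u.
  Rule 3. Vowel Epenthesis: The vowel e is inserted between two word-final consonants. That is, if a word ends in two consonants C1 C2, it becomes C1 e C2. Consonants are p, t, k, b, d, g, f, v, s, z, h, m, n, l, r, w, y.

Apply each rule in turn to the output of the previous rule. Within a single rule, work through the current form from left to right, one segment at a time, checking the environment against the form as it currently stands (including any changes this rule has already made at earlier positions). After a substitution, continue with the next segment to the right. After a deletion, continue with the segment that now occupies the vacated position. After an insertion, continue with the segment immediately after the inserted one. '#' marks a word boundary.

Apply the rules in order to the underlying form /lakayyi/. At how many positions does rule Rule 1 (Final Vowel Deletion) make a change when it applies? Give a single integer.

1

Rule 1 Final Vowel Deletion: [lakayyi] → [lakayy]
Rule 2 Voicing Between Vowels: [lakayy] → [lagayy]
Rule 3 Vowel Epenthesis: [lagayy] → [lagayey]
Rule Rule 1 changed 1 position(s).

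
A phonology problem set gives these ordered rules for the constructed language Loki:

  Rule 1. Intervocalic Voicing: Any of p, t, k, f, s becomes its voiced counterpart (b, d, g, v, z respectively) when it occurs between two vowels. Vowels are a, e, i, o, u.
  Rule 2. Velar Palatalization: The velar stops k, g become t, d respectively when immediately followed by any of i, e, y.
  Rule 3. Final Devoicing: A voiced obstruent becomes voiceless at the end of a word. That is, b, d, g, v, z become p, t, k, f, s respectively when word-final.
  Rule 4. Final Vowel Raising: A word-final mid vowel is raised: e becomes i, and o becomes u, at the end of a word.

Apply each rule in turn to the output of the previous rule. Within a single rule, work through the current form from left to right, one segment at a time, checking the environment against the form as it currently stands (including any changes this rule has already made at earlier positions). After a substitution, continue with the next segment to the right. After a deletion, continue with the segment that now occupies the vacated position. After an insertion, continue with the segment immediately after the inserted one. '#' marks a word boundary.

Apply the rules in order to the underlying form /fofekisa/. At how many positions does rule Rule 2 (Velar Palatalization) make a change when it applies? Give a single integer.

1

Rule 1 Intervocalic Voicing: [fofekisa] → [fovegiza]
Rule 2 Velar Palatalization: [fovegiza] → [fovediza]
Rule 3 Final Devoicing: no change — [fovediza]
Rule 4 Final Vowel Raising: no change — [fovediza]
Rule Rule 2 changed 1 position(s).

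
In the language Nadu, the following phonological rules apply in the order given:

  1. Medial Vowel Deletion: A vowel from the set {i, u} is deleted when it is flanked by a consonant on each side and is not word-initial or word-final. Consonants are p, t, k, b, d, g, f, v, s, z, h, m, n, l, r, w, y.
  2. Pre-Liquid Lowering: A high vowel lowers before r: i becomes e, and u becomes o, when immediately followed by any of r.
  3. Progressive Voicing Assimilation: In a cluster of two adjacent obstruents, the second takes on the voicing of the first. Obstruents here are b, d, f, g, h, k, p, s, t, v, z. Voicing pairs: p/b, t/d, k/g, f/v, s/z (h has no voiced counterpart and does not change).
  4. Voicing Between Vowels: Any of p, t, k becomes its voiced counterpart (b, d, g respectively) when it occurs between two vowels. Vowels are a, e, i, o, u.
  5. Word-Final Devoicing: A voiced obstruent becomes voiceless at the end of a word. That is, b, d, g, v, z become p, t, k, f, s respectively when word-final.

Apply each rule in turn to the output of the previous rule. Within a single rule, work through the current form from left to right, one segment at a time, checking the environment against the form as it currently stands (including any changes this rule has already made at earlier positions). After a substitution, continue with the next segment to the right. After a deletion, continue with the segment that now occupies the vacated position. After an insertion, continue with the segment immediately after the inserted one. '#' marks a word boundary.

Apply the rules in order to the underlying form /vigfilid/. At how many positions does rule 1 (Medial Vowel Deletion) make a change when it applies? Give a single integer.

3

1 Medial Vowel Deletion: [vigfilid] → [vgfld]
2 Pre-Liquid Lowering: no change — [vgfld]
3 Progressive Voicing Assimilation: [vgfld] → [vgvld]
4 Voicing Between Vowels: no change — [vgvld]
5 Word-Final Devoicing: [vgvld] → [vgvlt]
Rule 1 changed 3 position(s).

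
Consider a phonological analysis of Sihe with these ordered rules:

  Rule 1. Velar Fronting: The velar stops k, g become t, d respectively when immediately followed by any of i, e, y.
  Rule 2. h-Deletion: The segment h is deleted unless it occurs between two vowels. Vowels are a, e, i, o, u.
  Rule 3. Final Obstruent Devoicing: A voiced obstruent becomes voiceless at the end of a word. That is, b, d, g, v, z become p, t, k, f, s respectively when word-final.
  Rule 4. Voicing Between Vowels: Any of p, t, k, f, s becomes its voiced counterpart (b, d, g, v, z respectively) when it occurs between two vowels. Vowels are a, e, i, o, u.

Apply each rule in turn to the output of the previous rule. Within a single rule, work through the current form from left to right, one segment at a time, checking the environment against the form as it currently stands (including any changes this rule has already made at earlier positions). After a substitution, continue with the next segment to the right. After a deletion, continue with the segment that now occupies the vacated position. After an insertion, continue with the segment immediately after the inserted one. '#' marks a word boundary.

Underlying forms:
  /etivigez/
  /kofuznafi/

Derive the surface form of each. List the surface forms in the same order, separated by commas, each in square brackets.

/etivigez/:
  Rule 1 Velar Fronting: [etivigez] → [etividez]
  Rule 2 h-Deletion: no change — [etividez]
  Rule 3 Final Obstruent Devoicing: [etividez] → [etivides]
  Rule 4 Voicing Between Vowels: [etivides] → [edivides]
/kofuznafi/:
  Rule 1 Velar Fronting: no change — [kofuznafi]
  Rule 2 h-Deletion: no change — [kofuznafi]
  Rule 3 Final Obstruent Devoicing: no change — [kofuznafi]
  Rule 4 Voicing Between Vowels: [kofuznafi] → [kovuznavi]

[edivides], [kovuznavi]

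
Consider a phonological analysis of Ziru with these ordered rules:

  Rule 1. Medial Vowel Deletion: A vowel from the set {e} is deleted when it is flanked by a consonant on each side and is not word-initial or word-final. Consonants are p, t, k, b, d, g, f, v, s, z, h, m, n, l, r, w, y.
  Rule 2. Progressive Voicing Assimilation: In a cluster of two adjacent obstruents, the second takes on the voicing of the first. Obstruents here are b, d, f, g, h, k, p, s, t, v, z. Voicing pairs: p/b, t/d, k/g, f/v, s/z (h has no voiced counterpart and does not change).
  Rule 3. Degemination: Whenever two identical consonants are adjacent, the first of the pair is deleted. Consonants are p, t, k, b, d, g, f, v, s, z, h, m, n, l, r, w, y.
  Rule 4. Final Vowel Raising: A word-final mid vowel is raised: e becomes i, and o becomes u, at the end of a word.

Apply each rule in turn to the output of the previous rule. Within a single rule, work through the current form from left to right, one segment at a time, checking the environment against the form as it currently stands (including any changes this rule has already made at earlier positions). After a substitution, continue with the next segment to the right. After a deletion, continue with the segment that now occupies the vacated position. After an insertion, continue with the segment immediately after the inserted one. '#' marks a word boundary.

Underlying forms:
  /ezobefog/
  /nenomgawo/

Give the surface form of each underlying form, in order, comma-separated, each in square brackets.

[ezobvog], [nomgawu]

/ezobefog/:
  Rule 1 Medial Vowel Deletion: [ezobefog] → [ezobfog]
  Rule 2 Progressive Voicing Assimilation: [ezobfog] → [ezobvog]
  Rule 3 Degemination: no change — [ezobvog]
  Rule 4 Final Vowel Raising: no change — [ezobvog]
/nenomgawo/:
  Rule 1 Medial Vowel Deletion: [nenomgawo] → [nnomgawo]
  Rule 2 Progressive Voicing Assimilation: no change — [nnomgawo]
  Rule 3 Degemination: [nnomgawo] → [nomgawo]
  Rule 4 Final Vowel Raising: [nomgawo] → [nomgawu]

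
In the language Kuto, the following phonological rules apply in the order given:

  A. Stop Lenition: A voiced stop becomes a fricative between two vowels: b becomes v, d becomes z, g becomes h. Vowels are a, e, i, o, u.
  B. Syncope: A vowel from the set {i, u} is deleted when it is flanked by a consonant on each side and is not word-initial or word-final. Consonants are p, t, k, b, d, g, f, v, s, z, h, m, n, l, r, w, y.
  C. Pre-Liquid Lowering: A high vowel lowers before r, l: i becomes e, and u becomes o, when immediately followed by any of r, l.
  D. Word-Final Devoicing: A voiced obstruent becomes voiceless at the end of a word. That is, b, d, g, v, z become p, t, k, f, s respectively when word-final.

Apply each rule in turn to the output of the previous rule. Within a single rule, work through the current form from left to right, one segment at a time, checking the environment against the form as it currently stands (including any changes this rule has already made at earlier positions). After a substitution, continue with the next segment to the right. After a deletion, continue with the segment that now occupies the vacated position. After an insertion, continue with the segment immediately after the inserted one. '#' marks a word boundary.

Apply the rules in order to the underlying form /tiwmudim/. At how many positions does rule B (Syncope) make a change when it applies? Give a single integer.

3

A Stop Lenition: [tiwmudim] → [tiwmuzim]
B Syncope: [tiwmuzim] → [twmzm]
C Pre-Liquid Lowering: no change — [twmzm]
D Word-Final Devoicing: no change — [twmzm]
Rule B changed 3 position(s).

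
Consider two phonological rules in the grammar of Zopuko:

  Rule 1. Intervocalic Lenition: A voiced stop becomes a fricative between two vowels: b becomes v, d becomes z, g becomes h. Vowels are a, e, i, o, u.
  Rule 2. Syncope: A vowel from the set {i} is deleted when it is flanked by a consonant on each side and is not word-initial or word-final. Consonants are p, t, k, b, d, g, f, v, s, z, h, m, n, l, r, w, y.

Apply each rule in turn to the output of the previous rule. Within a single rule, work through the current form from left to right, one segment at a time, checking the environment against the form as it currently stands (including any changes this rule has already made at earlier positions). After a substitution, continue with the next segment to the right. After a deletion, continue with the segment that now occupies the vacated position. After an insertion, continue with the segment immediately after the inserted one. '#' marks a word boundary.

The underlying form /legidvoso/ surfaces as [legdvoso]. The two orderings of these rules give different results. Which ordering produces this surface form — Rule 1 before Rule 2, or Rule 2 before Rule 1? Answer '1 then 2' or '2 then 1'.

2 then 1

Order 1 then 2:
  1 Intervocalic Lenition: [legidvoso] → [lehidvoso]
  2 Syncope: [lehidvoso] → [lehdvoso]
  result: [lehdvoso]
Order 2 then 1:
  2 Syncope: [legidvoso] → [legdvoso]
  1 Intervocalic Lenition: no change — [legdvoso]
  result: [legdvoso]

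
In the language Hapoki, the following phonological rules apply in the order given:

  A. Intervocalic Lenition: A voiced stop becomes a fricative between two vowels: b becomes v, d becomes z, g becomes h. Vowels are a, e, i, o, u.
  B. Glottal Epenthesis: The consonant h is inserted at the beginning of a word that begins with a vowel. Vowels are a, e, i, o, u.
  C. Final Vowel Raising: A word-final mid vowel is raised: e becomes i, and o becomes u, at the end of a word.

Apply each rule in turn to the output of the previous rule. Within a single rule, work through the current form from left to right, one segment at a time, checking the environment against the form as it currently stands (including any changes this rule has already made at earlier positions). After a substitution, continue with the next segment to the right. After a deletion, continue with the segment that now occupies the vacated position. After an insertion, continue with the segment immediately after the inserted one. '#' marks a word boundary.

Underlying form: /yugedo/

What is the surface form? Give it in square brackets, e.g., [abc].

A Intervocalic Lenition: [yugedo] → [yuhezo]
B Glottal Epenthesis: no change — [yuhezo]
C Final Vowel Raising: [yuhezo] → [yuhezu]

[yuhezu]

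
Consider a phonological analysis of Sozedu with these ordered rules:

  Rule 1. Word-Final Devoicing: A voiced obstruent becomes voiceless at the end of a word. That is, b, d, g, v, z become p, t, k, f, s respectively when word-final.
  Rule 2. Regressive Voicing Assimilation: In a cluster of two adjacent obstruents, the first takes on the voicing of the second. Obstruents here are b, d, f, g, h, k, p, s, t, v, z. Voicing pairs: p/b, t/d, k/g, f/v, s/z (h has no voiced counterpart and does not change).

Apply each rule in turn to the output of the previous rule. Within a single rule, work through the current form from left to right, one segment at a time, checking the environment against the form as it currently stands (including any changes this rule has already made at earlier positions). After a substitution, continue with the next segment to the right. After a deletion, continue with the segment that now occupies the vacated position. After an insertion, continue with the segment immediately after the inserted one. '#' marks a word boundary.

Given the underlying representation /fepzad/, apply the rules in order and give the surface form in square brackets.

[febzat]

Rule 1 Word-Final Devoicing: [fepzad] → [fepzat]
Rule 2 Regressive Voicing Assimilation: [fepzat] → [febzat]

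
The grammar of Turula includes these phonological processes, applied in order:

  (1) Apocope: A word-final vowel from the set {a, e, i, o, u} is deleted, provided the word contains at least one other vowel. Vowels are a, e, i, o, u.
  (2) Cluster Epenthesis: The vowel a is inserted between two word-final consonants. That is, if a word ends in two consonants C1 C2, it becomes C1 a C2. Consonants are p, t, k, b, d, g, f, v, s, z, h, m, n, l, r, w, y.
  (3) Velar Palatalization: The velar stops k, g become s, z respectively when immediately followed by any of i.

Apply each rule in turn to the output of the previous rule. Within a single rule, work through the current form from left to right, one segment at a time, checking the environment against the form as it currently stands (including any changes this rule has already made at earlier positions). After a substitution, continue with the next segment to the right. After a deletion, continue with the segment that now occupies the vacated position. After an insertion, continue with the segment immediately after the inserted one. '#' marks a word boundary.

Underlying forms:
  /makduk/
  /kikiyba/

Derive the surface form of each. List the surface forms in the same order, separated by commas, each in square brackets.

[makduk], [sisiyab]

/makduk/:
  (1) Apocope: no change — [makduk]
  (2) Cluster Epenthesis: no change — [makduk]
  (3) Velar Palatalization: no change — [makduk]
/kikiyba/:
  (1) Apocope: [kikiyba] → [kikiyb]
  (2) Cluster Epenthesis: [kikiyb] → [kikiyab]
  (3) Velar Palatalization: [kikiyab] → [sisiyab]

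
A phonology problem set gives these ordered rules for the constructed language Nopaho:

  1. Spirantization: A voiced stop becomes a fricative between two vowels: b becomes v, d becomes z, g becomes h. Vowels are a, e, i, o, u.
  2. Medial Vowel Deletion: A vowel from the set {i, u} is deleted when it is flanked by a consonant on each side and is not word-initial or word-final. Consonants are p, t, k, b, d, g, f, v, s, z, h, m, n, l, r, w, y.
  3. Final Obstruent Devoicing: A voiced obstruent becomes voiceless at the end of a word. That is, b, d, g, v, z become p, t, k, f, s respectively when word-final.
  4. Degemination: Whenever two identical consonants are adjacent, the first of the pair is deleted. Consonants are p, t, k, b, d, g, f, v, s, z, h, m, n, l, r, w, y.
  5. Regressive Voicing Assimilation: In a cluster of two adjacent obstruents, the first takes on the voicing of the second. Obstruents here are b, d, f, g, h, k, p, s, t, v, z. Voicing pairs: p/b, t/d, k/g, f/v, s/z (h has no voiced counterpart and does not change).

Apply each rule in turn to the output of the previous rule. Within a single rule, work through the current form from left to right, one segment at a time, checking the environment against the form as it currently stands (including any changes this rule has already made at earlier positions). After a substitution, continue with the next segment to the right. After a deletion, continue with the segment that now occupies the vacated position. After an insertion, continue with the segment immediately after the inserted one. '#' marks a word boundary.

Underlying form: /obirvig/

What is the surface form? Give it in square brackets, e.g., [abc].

1 Spirantization: [obirvig] → [ovirvig]
2 Medial Vowel Deletion: [ovirvig] → [ovrvg]
3 Final Obstruent Devoicing: [ovrvg] → [ovrvk]
4 Degemination: no change — [ovrvk]
5 Regressive Voicing Assimilation: [ovrvk] → [ovrfk]

[ovrfk]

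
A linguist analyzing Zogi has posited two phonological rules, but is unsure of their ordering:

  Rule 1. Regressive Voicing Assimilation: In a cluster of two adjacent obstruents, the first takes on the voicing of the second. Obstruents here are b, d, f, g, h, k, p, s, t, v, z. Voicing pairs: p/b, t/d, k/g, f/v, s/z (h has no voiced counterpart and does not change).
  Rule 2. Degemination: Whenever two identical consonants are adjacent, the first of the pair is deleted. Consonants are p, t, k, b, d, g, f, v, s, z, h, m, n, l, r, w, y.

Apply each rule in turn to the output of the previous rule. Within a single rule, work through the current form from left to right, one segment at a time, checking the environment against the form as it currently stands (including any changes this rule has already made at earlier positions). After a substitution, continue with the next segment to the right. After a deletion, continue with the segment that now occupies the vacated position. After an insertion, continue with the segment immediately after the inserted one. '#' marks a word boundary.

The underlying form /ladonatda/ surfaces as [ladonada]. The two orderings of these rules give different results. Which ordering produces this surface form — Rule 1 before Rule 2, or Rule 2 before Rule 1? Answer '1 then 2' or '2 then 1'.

Order 1 then 2:
  1 Regressive Voicing Assimilation: [ladonatda] → [ladonadda]
  2 Degemination: [ladonadda] → [ladonada]
  result: [ladonada]
Order 2 then 1:
  2 Degemination: no change — [ladonatda]
  1 Regressive Voicing Assimilation: [ladonatda] → [ladonadda]
  result: [ladonadda]

1 then 2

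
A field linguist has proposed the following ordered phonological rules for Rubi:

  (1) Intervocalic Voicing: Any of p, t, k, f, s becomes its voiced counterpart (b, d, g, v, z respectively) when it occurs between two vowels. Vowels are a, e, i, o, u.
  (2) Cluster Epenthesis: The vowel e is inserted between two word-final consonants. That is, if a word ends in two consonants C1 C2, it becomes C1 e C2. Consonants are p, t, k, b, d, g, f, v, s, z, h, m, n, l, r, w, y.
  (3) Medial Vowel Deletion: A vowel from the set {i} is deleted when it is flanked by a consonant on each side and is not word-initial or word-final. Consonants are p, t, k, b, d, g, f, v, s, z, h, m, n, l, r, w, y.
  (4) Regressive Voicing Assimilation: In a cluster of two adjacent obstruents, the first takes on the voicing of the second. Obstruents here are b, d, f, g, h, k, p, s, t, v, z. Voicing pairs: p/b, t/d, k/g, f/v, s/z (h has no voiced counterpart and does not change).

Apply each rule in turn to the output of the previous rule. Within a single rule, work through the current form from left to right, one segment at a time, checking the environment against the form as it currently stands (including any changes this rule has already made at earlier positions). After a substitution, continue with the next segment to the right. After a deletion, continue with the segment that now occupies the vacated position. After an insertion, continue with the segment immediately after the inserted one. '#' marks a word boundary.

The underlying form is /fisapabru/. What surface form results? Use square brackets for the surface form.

(1) Intervocalic Voicing: [fisapabru] → [fizababru]
(2) Cluster Epenthesis: no change — [fizababru]
(3) Medial Vowel Deletion: [fizababru] → [fzababru]
(4) Regressive Voicing Assimilation: [fzababru] → [vzababru]

[vzababru]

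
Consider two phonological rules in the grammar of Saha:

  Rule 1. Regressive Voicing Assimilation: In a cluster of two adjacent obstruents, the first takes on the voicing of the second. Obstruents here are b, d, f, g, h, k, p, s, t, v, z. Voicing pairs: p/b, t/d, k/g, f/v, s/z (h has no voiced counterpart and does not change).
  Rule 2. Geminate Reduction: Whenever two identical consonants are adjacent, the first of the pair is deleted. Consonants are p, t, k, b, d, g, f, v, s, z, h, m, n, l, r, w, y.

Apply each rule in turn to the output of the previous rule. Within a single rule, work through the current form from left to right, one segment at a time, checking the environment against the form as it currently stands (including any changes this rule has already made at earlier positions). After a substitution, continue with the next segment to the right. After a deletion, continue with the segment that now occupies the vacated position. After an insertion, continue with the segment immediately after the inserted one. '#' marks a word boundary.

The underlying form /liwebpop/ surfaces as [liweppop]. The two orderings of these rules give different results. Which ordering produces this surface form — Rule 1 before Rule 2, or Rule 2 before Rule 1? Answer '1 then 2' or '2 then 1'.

2 then 1

Order 1 then 2:
  1 Regressive Voicing Assimilation: [liwebpop] → [liweppop]
  2 Geminate Reduction: [liweppop] → [liwepop]
  result: [liwepop]
Order 2 then 1:
  2 Geminate Reduction: no change — [liwebpop]
  1 Regressive Voicing Assimilation: [liwebpop] → [liweppop]
  result: [liweppop]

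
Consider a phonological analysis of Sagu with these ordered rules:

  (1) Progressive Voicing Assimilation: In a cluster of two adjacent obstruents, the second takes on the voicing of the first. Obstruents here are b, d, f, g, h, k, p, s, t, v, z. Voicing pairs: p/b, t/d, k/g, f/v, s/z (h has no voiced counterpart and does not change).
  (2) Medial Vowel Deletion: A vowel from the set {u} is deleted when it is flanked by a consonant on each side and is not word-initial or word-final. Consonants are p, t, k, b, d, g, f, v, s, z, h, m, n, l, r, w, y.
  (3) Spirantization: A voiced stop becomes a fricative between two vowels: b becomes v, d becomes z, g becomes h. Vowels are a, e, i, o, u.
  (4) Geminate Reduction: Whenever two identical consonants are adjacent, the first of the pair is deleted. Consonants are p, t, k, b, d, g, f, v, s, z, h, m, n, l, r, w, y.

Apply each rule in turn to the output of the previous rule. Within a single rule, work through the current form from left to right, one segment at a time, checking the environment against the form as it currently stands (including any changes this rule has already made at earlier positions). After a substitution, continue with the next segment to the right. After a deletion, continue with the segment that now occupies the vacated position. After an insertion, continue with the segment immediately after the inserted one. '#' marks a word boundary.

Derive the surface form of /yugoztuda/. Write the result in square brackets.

(1) Progressive Voicing Assimilation: [yugoztuda] → [yugozduda]
(2) Medial Vowel Deletion: [yugozduda] → [ygozdda]
(3) Spirantization: no change — [ygozdda]
(4) Geminate Reduction: [ygozdda] → [ygozda]

[ygozda]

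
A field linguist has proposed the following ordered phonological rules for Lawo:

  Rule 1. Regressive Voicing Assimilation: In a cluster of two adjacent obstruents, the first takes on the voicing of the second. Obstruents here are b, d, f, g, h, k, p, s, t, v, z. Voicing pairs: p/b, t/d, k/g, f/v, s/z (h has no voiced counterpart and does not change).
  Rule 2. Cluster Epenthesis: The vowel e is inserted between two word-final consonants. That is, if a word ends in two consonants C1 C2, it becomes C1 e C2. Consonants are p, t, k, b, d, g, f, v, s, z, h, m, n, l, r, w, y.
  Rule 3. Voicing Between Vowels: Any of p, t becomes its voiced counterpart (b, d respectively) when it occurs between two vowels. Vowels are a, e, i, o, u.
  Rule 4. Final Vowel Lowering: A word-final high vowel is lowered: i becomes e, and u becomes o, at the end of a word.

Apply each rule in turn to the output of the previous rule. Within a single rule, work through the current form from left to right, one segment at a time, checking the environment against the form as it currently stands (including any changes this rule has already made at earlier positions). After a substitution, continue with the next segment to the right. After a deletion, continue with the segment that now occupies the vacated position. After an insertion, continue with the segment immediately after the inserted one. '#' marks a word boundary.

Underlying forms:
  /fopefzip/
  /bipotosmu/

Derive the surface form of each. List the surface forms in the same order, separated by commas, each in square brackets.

[fobevzip], [bibodosmo]

/fopefzip/:
  Rule 1 Regressive Voicing Assimilation: [fopefzip] → [fopevzip]
  Rule 2 Cluster Epenthesis: no change — [fopevzip]
  Rule 3 Voicing Between Vowels: [fopevzip] → [fobevzip]
  Rule 4 Final Vowel Lowering: no change — [fobevzip]
/bipotosmu/:
  Rule 1 Regressive Voicing Assimilation: no change — [bipotosmu]
  Rule 2 Cluster Epenthesis: no change — [bipotosmu]
  Rule 3 Voicing Between Vowels: [bipotosmu] → [bibodosmu]
  Rule 4 Final Vowel Lowering: [bibodosmu] → [bibodosmo]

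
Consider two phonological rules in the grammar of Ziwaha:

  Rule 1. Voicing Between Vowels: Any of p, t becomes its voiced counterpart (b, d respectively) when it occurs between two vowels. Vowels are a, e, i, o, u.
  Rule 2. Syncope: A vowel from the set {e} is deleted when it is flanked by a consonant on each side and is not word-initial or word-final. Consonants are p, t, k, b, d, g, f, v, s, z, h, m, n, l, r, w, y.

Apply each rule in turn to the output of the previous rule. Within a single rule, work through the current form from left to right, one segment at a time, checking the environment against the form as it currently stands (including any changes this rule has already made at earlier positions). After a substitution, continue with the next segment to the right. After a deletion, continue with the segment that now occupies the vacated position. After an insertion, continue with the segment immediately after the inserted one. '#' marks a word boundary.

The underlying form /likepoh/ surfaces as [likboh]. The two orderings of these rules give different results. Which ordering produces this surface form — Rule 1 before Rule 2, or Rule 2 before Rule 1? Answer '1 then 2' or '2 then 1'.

Order 1 then 2:
  1 Voicing Between Vowels: [likepoh] → [likeboh]
  2 Syncope: [likeboh] → [likboh]
  result: [likboh]
Order 2 then 1:
  2 Syncope: [likepoh] → [likpoh]
  1 Voicing Between Vowels: no change — [likpoh]
  result: [likpoh]

1 then 2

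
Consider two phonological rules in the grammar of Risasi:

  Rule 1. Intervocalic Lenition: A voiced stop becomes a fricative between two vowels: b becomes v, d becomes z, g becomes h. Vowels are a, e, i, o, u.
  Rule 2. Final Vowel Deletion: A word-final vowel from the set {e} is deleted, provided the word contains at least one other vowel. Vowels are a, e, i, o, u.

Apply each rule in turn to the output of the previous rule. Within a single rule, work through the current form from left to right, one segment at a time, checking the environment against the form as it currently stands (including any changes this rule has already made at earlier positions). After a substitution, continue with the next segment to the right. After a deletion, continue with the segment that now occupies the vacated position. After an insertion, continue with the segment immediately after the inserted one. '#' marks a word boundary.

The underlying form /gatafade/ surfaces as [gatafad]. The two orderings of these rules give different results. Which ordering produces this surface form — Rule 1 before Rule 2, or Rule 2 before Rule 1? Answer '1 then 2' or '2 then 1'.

2 then 1

Order 1 then 2:
  1 Intervocalic Lenition: [gatafade] → [gatafaze]
  2 Final Vowel Deletion: [gatafaze] → [gatafaz]
  result: [gatafaz]
Order 2 then 1:
  2 Final Vowel Deletion: [gatafade] → [gatafad]
  1 Intervocalic Lenition: no change — [gatafad]
  result: [gatafad]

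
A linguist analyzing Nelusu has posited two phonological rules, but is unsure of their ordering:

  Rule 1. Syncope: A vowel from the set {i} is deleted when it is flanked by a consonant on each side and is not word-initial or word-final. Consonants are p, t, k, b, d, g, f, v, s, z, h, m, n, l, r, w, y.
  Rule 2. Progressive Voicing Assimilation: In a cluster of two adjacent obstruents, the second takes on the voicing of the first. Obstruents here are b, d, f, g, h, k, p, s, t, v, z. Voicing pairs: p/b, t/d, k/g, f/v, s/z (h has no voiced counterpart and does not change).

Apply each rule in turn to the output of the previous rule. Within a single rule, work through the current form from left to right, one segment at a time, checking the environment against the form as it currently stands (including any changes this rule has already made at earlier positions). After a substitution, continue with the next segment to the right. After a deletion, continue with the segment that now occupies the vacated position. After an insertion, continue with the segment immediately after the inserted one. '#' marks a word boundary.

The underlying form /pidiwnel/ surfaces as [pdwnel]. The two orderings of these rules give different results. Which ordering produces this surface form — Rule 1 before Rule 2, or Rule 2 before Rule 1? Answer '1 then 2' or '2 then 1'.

2 then 1

Order 1 then 2:
  1 Syncope: [pidiwnel] → [pdwnel]
  2 Progressive Voicing Assimilation: [pdwnel] → [ptwnel]
  result: [ptwnel]
Order 2 then 1:
  2 Progressive Voicing Assimilation: no change — [pidiwnel]
  1 Syncope: [pidiwnel] → [pdwnel]
  result: [pdwnel]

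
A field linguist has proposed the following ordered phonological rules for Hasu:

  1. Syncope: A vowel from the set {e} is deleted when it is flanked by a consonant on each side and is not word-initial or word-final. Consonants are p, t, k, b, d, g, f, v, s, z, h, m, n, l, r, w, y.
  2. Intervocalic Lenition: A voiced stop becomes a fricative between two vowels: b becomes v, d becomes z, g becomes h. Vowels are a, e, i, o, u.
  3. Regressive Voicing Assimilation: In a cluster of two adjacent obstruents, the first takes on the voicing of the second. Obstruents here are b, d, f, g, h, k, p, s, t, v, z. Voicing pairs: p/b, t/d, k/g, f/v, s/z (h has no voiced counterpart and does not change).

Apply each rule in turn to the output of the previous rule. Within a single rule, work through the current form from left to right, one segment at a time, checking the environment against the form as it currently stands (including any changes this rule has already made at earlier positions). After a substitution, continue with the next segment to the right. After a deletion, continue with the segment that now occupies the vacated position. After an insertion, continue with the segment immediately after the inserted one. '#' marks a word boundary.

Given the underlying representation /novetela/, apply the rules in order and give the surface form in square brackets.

1 Syncope: [novetela] → [novtla]
2 Intervocalic Lenition: no change — [novtla]
3 Regressive Voicing Assimilation: [novtla] → [noftla]

[noftla]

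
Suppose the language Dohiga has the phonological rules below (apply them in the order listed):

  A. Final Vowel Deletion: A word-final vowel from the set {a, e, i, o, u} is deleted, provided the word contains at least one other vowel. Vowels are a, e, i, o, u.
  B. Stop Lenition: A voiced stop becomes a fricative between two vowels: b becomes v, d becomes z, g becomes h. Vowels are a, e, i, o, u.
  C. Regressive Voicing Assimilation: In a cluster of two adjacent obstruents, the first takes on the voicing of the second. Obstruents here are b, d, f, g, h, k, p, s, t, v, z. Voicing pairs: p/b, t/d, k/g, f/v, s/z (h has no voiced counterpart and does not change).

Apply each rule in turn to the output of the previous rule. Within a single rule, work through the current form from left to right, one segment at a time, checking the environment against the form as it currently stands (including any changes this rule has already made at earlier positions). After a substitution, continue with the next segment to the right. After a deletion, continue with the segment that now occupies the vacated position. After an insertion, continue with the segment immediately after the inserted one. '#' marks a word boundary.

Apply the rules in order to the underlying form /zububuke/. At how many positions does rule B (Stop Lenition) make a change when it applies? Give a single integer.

A Final Vowel Deletion: [zububuke] → [zububuk]
B Stop Lenition: [zububuk] → [zuvuvuk]
C Regressive Voicing Assimilation: no change — [zuvuvuk]
Rule B changed 2 position(s).

2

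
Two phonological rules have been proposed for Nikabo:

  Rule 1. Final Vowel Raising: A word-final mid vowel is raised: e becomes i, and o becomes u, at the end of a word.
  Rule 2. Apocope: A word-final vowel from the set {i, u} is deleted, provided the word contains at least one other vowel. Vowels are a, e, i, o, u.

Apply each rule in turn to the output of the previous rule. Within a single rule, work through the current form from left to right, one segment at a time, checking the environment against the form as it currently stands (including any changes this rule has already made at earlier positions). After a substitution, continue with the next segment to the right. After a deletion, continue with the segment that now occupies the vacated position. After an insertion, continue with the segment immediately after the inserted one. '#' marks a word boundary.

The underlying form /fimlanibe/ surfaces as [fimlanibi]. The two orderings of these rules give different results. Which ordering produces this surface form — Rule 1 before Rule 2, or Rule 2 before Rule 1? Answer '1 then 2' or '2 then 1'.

2 then 1

Order 1 then 2:
  1 Final Vowel Raising: [fimlanibe] → [fimlanibi]
  2 Apocope: [fimlanibi] → [fimlanib]
  result: [fimlanib]
Order 2 then 1:
  2 Apocope: no change — [fimlanibe]
  1 Final Vowel Raising: [fimlanibe] → [fimlanibi]
  result: [fimlanibi]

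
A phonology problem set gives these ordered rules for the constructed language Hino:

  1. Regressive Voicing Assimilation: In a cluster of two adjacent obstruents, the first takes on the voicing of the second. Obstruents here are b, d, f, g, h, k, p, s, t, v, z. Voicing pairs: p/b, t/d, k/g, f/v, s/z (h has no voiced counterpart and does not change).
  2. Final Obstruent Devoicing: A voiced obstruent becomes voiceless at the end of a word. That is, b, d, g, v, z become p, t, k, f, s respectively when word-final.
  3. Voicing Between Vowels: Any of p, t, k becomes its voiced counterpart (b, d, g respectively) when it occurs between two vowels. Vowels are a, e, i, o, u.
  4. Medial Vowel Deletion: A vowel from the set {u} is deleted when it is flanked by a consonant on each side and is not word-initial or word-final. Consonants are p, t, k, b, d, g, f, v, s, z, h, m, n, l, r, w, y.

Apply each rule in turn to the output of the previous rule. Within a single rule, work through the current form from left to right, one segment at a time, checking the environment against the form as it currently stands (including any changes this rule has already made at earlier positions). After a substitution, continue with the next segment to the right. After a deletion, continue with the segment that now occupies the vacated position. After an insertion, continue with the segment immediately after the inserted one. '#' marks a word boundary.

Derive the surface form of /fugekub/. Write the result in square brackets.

1 Regressive Voicing Assimilation: no change — [fugekub]
2 Final Obstruent Devoicing: [fugekub] → [fugekup]
3 Voicing Between Vowels: [fugekup] → [fugegup]
4 Medial Vowel Deletion: [fugegup] → [fgegp]

[fgegp]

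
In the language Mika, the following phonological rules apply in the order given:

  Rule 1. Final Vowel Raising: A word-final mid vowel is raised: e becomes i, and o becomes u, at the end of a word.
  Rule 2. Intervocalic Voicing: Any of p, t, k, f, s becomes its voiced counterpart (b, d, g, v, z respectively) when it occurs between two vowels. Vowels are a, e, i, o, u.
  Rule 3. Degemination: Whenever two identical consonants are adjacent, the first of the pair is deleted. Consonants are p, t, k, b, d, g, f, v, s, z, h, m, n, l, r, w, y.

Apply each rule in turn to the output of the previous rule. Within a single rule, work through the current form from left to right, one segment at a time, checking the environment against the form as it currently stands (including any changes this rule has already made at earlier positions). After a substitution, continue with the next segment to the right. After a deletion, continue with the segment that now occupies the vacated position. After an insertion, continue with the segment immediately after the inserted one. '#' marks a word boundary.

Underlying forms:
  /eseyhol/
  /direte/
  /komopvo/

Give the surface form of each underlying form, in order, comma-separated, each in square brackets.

[ezeyhol], [diredi], [komopvu]

/eseyhol/:
  Rule 1 Final Vowel Raising: no change — [eseyhol]
  Rule 2 Intervocalic Voicing: [eseyhol] → [ezeyhol]
  Rule 3 Degemination: no change — [ezeyhol]
/direte/:
  Rule 1 Final Vowel Raising: [direte] → [direti]
  Rule 2 Intervocalic Voicing: [direti] → [diredi]
  Rule 3 Degemination: no change — [diredi]
/komopvo/:
  Rule 1 Final Vowel Raising: [komopvo] → [komopvu]
  Rule 2 Intervocalic Voicing: no change — [komopvu]
  Rule 3 Degemination: no change — [komopvu]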